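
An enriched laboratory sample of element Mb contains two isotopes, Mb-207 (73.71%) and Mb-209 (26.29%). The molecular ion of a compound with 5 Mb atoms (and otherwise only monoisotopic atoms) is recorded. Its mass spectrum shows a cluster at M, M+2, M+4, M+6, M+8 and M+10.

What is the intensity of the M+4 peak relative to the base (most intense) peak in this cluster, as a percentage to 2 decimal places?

71.33%

Term probabilities: M 0.2176, M+2 0.3880, M+4 0.2768, M+6 0.0987, M+8 0.0176, M+10 0.0013. Base peak = M+2.
P(M+2) = C(5,1) × 0.7371^4 × 0.2629^1 = 5 × 0.29519272 × 0.2629 = 0.388031 (base)
P(M+4) = C(5,2) × 0.7371^3 × 0.2629^2 = 10 × 0.40047853 × 0.06911641 = 0.276796
Relative intensity = 0.276796 / 0.388031 × 100 = 71.33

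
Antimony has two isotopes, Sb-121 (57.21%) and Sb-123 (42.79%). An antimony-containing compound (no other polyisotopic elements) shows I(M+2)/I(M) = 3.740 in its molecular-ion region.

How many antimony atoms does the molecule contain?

5

The M+2/M ratio from n Sb atoms is n · q/p = n · 0.4279/0.5721.
n = 3.740 × 0.5721/0.4279 = 5.00 ≈ 5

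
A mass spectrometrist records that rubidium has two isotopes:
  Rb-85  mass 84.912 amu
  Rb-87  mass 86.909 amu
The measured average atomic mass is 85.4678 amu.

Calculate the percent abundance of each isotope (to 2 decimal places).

With x = fraction of Rb-85 (so Rb-87 is 1 − x):
84.912·x + 86.909·(1 − x) = 85.4678
(84.912 − 86.909)·x = 85.4678 − 86.909
x = -1.4412 / -1.997 = 0.72168 → 72.17% Rb-85, 27.83% Rb-87.

Rb-85: 72.17%, Rb-87: 27.83%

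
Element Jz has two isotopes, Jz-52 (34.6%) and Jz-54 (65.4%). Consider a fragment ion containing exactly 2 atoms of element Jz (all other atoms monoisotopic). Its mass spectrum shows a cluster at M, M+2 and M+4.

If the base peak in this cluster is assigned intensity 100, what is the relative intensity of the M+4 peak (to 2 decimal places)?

94.51

Term probabilities: M 0.1197, M+2 0.4526, M+4 0.4277. Base peak = M+2.
P(M+2) = C(2,1) × 0.346^1 × 0.654^1 = 2 × 0.3460 × 0.6540 = 0.452568 (base)
P(M+4) = C(2,2) × 0.346^0 × 0.654^2 = 1 × 1.0000 × 0.427716 = 0.427716
Relative intensity = 0.427716 / 0.452568 × 100 = 94.51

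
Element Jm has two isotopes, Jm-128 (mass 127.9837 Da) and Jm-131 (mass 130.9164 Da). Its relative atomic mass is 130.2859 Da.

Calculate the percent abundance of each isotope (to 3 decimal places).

Jm-128: 21.499%, Jm-131: 78.501%

Let x be the fractional abundance of Jm-128; then Jm-131 has abundance 1 − x.
127.9837·x + 130.9164·(1 − x) = 130.2859
(127.9837 − 130.9164)·x = 130.2859 − 130.9164
x = -0.6305 / -2.9327 = 0.21499 → 21.499% Jm-128, 78.501% Jm-131.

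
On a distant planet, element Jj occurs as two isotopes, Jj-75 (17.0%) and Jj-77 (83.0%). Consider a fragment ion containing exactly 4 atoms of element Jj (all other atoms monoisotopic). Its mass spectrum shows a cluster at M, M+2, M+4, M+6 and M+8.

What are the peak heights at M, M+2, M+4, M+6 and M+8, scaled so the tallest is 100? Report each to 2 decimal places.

0.18 : 3.44 : 25.17 : 81.93 : 100.00

The 4 Jj atoms are independent, so intensities follow the terms of (0.170 + 0.830)^4.
P(M) = 0.170^4 = 0.000835
P(M+2) = 4 × 0.170^3 × 0.830^1 = 0.016311
P(M+4) = 6 × 0.170^2 × 0.830^2 = 0.119455
P(M+6) = 4 × 0.170^1 × 0.830^3 = 0.388815
P(M+8) = 0.830^4 = 0.474583
The M+8 peak is largest (0.474583); scaling to 100 gives 0.18 : 3.44 : 25.17 : 81.93 : 100.00.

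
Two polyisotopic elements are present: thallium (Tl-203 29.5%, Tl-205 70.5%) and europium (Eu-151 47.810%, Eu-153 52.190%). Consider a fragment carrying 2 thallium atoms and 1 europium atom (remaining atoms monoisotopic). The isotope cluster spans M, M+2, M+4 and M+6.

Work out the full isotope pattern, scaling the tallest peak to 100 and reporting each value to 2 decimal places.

Thallium pattern (n=2): 0.087025 : 0.41595 : 0.497025
Europium pattern (n=1): 0.4781 : 0.5219
Convolve the two distributions (both contribute in 2-u steps):
  M: 0.087025×0.4781 = 0.041607
  M+2: 0.087025×0.5219 + 0.41595×0.4781 = 0.244284
  M+4: 0.41595×0.5219 + 0.497025×0.4781 = 0.454712
  M+6: 0.497025×0.5219 = 0.259397
Scale to base peak (0.454712) = 100: 9.15 : 53.72 : 100.00 : 57.05

9.15 : 53.72 : 100.00 : 57.05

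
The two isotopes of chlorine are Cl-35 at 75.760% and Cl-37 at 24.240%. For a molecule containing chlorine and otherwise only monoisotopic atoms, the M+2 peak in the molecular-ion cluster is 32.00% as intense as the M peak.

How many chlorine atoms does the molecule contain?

With n Cl atoms, P(M+2)/P(M) = C(n,1)·p^(n−1)q / p^n = n·q/p = n · 0.24240/0.75760.
n = 0.3200 × 0.75760/0.24240 = 1.00 ≈ 1

1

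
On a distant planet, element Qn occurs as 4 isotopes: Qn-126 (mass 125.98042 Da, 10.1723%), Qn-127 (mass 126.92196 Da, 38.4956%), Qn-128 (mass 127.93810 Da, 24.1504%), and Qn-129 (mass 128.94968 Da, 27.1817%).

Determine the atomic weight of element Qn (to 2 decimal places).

127.62 Da

Average mass = Σ (abundance × isotope mass) = 0.101723 × 125.98042 + 0.384956 × 126.92196 + 0.241504 × 127.93810 + 0.271817 × 128.94968
= 12.815106 + 48.859370 + 30.897563 + 35.050715 = 127.622754 Da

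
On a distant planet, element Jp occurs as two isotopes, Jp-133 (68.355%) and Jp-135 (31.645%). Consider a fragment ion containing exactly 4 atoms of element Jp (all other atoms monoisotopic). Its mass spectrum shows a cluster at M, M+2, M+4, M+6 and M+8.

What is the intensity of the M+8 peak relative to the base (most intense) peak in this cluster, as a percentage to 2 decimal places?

(0.68355 + 0.31645)^4 gives M 0.2183, M+2 0.4043, M+4 0.2807, M+6 0.0866, M+8 0.0100; the largest is M+2.
P(M+2) = C(4,1) × 0.68355^3 × 0.31645^1 = 4 × 0.31938231 × 0.31645 = 0.404274 (base)
P(M+8) = C(4,4) × 0.68355^0 × 0.31645^4 = 1 × 1.0000 × 0.01002814 = 0.010028
Relative intensity = 0.010028 / 0.404274 × 100 = 2.48

2.48%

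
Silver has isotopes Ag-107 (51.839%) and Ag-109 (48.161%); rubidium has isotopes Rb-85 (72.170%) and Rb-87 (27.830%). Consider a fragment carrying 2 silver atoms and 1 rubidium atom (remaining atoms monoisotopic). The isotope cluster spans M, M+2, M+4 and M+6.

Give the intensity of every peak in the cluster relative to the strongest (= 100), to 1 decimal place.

Silver pattern (n=2): 0.26872819 : 0.49932362 : 0.23194819
Rubidium pattern (n=1): 0.7217 : 0.2783
Convolve the two distributions (both contribute in 2-u steps):
  M: 0.26872819×0.7217 = 0.193941
  M+2: 0.26872819×0.2783 + 0.49932362×0.7217 = 0.435149
  M+4: 0.49932362×0.2783 + 0.23194819×0.7217 = 0.306359
  M+6: 0.23194819×0.2783 = 0.064551
Scale to base peak (0.435149) = 100: 44.6 : 100.0 : 70.4 : 14.8

44.6 : 100.0 : 70.4 : 14.8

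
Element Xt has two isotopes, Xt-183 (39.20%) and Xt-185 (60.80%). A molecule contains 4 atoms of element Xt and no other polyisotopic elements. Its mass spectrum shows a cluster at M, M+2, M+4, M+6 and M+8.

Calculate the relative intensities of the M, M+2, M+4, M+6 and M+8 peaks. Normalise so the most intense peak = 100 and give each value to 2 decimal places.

Each Xt atom is independently Xt-183 (p = 0.3920) or Xt-185 (q = 0.6080); the cluster is the binomial expansion (p + q)^4.
P(M) = 0.3920^4 = 0.023613
P(M+2) = 4 × 0.3920^3 × 0.6080^1 = 0.146495
P(M+4) = 6 × 0.3920^2 × 0.6080^2 = 0.340824
P(M+6) = 4 × 0.3920^1 × 0.6080^3 = 0.352417
P(M+8) = 0.6080^4 = 0.136651
The M+6 peak is largest (0.352417); scaling to 100 gives 6.70 : 41.57 : 96.71 : 100.00 : 38.78.

6.70 : 41.57 : 96.71 : 100.00 : 38.78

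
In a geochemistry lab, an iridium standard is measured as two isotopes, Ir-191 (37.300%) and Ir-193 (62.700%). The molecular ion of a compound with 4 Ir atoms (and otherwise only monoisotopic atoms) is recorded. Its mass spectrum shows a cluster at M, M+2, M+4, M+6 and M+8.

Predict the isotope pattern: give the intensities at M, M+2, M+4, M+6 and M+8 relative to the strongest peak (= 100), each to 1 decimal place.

The 4 Ir atoms are independent, so intensities follow the terms of (0.37300 + 0.62700)^4.
P(M) = 0.37300^4 = 0.019357
P(M+2) = 4 × 0.37300^3 × 0.62700^1 = 0.130153
P(M+4) = 6 × 0.37300^2 × 0.62700^2 = 0.328174
P(M+6) = 4 × 0.37300^1 × 0.62700^3 = 0.367766
P(M+8) = 0.62700^4 = 0.154550
The M+6 peak is largest (0.367766); scaling to 100 gives 5.3 : 35.4 : 89.2 : 100.0 : 42.0.

5.3 : 35.4 : 89.2 : 100.0 : 42.0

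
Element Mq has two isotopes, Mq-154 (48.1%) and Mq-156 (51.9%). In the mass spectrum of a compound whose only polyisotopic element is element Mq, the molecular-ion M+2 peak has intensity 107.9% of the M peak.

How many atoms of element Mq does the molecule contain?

1

For n independent Mq atoms, I(M+2)/I(M) = n · (abundance Mq-156) / (abundance Mq-154) = n · 0.519/0.481.
n = 1.079 × 0.481/0.519 = 1.00 ≈ 1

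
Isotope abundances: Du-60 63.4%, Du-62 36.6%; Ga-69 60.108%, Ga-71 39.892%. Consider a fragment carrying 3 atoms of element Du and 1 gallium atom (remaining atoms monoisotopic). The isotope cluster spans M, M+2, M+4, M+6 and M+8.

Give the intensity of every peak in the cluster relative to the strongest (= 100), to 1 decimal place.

Element Du pattern (n=3): 0.2548401 : 0.44134769 : 0.25478431 : 0.0490279
Gallium pattern (n=1): 0.60108 : 0.39892
Convolve the two distributions (both contribute in 2-u steps):
  M: 0.2548401×0.60108 = 0.153179
  M+2: 0.2548401×0.39892 + 0.44134769×0.60108 = 0.366946
  M+4: 0.44134769×0.39892 + 0.25478431×0.60108 = 0.329208
  M+6: 0.25478431×0.39892 + 0.0490279×0.60108 = 0.131108
  M+8: 0.0490279×0.39892 = 0.019558
Scale to base peak (0.366946) = 100: 41.7 : 100.0 : 89.7 : 35.7 : 5.3

41.7 : 100.0 : 89.7 : 35.7 : 5.3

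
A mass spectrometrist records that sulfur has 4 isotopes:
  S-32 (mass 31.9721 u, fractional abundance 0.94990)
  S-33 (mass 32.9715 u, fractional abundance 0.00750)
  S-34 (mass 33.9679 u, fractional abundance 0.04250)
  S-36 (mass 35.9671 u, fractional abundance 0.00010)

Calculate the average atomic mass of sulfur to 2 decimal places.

The abundance-weighted mean is 0.94990 × 31.9721 + 0.00750 × 32.9715 + 0.04250 × 33.9679 + 0.00010 × 35.9671
= 30.37030 + 0.24729 + 1.44364 + 0.00360 = 32.06483 u

32.06 u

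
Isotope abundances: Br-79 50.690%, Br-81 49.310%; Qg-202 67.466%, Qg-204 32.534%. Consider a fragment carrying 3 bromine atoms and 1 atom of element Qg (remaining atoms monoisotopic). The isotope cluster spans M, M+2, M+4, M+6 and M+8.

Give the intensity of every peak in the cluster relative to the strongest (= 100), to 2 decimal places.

Bromine pattern (n=3): 0.13024674 : 0.3801026 : 0.36975457 : 0.11989609
Element Qg pattern (n=1): 0.67466 : 0.32534
Convolve the two distributions (both contribute in 2-u steps):
  M: 0.13024674×0.67466 = 0.087872
  M+2: 0.13024674×0.32534 + 0.3801026×0.67466 = 0.298814
  M+4: 0.3801026×0.32534 + 0.36975457×0.67466 = 0.373121
  M+6: 0.36975457×0.32534 + 0.11989609×0.67466 = 0.201185
  M+8: 0.11989609×0.32534 = 0.039007
Scale to base peak (0.373121) = 100: 23.55 : 80.09 : 100.00 : 53.92 : 10.45

23.55 : 80.09 : 100.00 : 53.92 : 10.45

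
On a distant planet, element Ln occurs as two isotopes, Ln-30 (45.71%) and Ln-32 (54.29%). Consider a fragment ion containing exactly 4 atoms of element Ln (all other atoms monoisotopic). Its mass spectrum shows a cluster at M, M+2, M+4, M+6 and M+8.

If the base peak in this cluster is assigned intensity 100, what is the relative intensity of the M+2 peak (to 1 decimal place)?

Term probabilities: M 0.0437, M+2 0.2074, M+4 0.3695, M+6 0.2926, M+8 0.0869. Base peak = M+4.
P(M+4) = C(4,2) × 0.4571^2 × 0.5429^2 = 6 × 0.20894041 × 0.29474041 = 0.369499 (base)
P(M+2) = C(4,1) × 0.4571^3 × 0.5429^1 = 4 × 0.09550666 × 0.5429 = 0.207402
Relative intensity = 0.207402 / 0.369499 × 100 = 56.1

56.1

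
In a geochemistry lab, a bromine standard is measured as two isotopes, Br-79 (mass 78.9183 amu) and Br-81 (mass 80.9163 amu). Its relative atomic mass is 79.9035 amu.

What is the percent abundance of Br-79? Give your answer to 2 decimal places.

50.69%

With x = fraction of Br-79 (so Br-81 is 1 − x):
78.9183·x + 80.9163·(1 − x) = 79.9035
(78.9183 − 80.9163)·x = 79.9035 − 80.9163
x = -1.0128 / -1.9980 = 0.50691 → 50.69% Br-79, 49.31% Br-81.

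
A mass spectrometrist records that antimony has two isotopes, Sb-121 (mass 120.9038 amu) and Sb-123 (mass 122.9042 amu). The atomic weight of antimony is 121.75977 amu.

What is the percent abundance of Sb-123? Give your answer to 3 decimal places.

Let x be the fractional abundance of Sb-121; then Sb-123 has abundance 1 − x.
120.9038·x + 122.9042·(1 − x) = 121.75977
(120.9038 − 122.9042)·x = 121.75977 − 122.9042
x = -1.14443 / -2.0004 = 0.57210 → 57.210% Sb-121, 42.790% Sb-123.

42.790%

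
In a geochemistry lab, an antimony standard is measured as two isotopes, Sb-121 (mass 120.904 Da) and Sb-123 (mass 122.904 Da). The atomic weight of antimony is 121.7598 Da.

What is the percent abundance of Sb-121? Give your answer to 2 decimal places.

Let x be the fractional abundance of Sb-121; then Sb-123 has abundance 1 − x.
120.904·x + 122.904·(1 − x) = 121.7598
(120.904 − 122.904)·x = 121.7598 − 122.904
x = -1.1442 / -2.000 = 0.57210 → 57.21% Sb-121, 42.79% Sb-123.

57.21%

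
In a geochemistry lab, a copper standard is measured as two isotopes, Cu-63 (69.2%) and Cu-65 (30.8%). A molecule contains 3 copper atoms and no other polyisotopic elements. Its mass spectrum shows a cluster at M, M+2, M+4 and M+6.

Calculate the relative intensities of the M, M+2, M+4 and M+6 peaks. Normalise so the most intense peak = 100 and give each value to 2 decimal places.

74.89 : 100.00 : 44.51 : 6.60

The 3 Cu atoms are independent, so intensities follow the terms of (0.692 + 0.308)^3.
P(M) = 0.692^3 = 0.331374
P(M+2) = 3 × 0.692^2 × 0.308^1 = 0.442470
P(M+4) = 3 × 0.692^1 × 0.308^2 = 0.196938
P(M+6) = 0.308^3 = 0.029218
The M+2 peak is largest (0.442470); scaling to 100 gives 74.89 : 100.00 : 44.51 : 6.60.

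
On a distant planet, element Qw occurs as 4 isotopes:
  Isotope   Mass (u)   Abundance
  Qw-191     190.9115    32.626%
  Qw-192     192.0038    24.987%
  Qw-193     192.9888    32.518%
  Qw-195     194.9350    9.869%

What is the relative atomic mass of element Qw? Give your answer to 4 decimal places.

Average mass = Σ (abundance × isotope mass) = 0.32626 × 190.9115 + 0.24987 × 192.0038 + 0.32518 × 192.9888 + 0.09869 × 194.9350
= 62.28679 + 47.97599 + 62.75610 + 19.23814 = 192.25702 u

192.2570 u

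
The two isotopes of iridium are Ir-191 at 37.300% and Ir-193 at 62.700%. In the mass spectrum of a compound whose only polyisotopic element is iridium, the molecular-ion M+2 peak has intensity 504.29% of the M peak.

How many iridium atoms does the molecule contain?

3

The M+2/M ratio from n Ir atoms is n · q/p = n · 0.62700/0.37300.
n = 5.0429 × 0.37300/0.62700 = 3.00 ≈ 3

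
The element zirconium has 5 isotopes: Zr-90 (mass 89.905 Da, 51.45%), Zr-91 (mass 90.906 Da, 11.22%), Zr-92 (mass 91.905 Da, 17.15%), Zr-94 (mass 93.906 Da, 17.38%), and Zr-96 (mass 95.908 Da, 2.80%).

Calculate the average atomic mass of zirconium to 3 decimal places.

Weight each isotope mass by its fractional abundance: 0.5145 × 89.905 + 0.1122 × 90.906 + 0.1715 × 91.905 + 0.1738 × 93.906 + 0.0280 × 95.908
= 46.2561 + 10.1997 + 15.7617 + 16.3209 + 2.6854 = 91.2238 Da

91.224 Da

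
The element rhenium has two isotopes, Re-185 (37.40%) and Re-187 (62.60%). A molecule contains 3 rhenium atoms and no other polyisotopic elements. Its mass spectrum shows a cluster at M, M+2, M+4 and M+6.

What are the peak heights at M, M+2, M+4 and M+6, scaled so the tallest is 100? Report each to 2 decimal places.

11.90 : 59.74 : 100.00 : 55.79

Each Re atom is independently Re-185 (p = 0.3740) or Re-187 (q = 0.6260); the cluster is the binomial expansion (p + q)^3.
P(M) = 0.3740^3 = 0.052314
P(M+2) = 3 × 0.3740^2 × 0.6260^1 = 0.262687
P(M+4) = 3 × 0.3740^1 × 0.6260^2 = 0.439685
P(M+6) = 0.6260^3 = 0.245314
The M+4 peak is largest (0.439685); scaling to 100 gives 11.90 : 59.74 : 100.00 : 55.79.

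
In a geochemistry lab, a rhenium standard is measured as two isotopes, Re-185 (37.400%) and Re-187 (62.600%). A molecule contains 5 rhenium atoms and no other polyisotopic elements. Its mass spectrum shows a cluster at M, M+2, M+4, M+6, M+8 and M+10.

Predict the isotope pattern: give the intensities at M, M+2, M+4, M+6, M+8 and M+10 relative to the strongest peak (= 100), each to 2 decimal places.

2.13 : 17.85 : 59.74 : 100.00 : 83.69 : 28.02

Expanding (0.37400 + 0.62600)^5:
P(M) = 0.37400^5 = 0.007317
P(M+2) = 5 × 0.37400^4 × 0.62600^1 = 0.061239
P(M+4) = 10 × 0.37400^3 × 0.62600^2 = 0.205005
P(M+6) = 10 × 0.37400^2 × 0.62600^3 = 0.343136
P(M+8) = 5 × 0.37400^1 × 0.62600^4 = 0.287170
P(M+10) = 0.62600^5 = 0.096133
The M+6 peak is largest (0.343136); scaling to 100 gives 2.13 : 17.85 : 59.74 : 100.00 : 83.69 : 28.02.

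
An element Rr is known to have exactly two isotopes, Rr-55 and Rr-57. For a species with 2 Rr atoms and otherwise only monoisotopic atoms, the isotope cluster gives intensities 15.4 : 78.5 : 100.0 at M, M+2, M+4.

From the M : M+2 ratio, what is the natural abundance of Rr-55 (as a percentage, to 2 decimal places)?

Write p for the Rr-55 fraction. I(M+2)/I(M) = [C(2,1)·p^1·(1−p)] / p^2 = 2·(1−p)/p = 78.5/15.4 = 5.0974
(1−p)/p = 5.0974/2 = 2.5487  ⇒  p = 1/(1 + 2.5487) = 0.2818
Rr-55: 28.18%, Rr-57: 71.82%.

28.18%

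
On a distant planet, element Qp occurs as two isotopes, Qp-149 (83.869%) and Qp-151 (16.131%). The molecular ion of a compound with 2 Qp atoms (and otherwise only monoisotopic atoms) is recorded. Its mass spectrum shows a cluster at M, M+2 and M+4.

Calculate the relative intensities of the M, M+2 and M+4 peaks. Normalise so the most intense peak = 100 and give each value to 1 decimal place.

Each Qp atom is independently Qp-149 (p = 0.83869) or Qp-151 (q = 0.16131); the cluster is the binomial expansion (p + q)^2.
P(M) = 0.83869^2 = 0.703401
P(M+2) = 2 × 0.83869^1 × 0.16131^1 = 0.270578
P(M+4) = 0.16131^2 = 0.026021
The M peak is largest (0.703401); scaling to 100 gives 100.0 : 38.5 : 3.7.

100.0 : 38.5 : 3.7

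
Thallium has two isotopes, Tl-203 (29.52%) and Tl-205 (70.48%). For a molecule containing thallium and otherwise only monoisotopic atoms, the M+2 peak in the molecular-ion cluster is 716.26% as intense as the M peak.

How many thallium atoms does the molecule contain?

The M+2/M ratio from n Tl atoms is n · q/p = n · 0.7048/0.2952.
n = 7.1626 × 0.2952/0.7048 = 3.00 ≈ 3

3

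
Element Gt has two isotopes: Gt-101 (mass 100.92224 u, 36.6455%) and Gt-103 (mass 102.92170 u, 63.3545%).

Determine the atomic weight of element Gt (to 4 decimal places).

The abundance-weighted mean is 0.366455 × 100.92224 + 0.633545 × 102.92170
= 36.983459 + 65.205528 = 102.188987 u

102.1890 u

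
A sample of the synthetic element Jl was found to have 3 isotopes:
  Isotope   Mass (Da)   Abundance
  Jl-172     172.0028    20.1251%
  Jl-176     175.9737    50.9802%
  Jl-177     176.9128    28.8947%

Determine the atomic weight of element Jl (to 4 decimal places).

175.4459 Da

Weight each isotope mass by its fractional abundance: 0.201251 × 172.0028 + 0.509802 × 175.9737 + 0.288947 × 176.9128
= 34.61574 + 89.71174 + 51.11842 = 175.44590 Da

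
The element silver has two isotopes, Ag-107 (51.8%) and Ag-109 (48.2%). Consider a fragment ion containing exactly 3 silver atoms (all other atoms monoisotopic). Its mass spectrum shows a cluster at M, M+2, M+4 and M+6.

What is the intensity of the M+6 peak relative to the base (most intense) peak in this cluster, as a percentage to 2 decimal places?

(0.518 + 0.482)^3 gives M 0.1390, M+2 0.3880, M+4 0.3610, M+6 0.1120; the largest is M+2.
P(M+2) = C(3,1) × 0.518^2 × 0.482^1 = 3 × 0.268324 × 0.4820 = 0.387997 (base)
P(M+6) = C(3,3) × 0.518^0 × 0.482^3 = 1 × 1.0000 × 0.11198017 = 0.111980
Relative intensity = 0.111980 / 0.387997 × 100 = 28.86

28.86%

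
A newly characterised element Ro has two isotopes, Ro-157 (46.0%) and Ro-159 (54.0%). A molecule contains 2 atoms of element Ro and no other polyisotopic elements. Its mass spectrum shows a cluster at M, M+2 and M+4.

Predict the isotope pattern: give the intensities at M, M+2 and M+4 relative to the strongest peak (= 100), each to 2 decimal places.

42.59 : 100.00 : 58.70

The 2 Ro atoms are independent, so intensities follow the terms of (0.460 + 0.540)^2.
P(M) = 0.460^2 = 0.211600
P(M+2) = 2 × 0.460^1 × 0.540^1 = 0.496800
P(M+4) = 0.540^2 = 0.291600
The M+2 peak is largest (0.496800); scaling to 100 gives 42.59 : 100.00 : 58.70.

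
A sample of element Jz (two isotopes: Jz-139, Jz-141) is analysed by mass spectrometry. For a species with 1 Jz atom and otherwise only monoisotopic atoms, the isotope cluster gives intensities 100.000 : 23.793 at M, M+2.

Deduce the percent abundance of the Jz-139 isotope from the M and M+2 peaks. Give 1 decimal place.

Write p for the Jz-139 fraction. I(M+2)/I(M) = [C(1,1)·p^0·(1−p)] / p^1 = 1·(1−p)/p = 23.793/100.000 = 0.2379
(1−p)/p = 0.2379/1 = 0.2379  ⇒  p = 1/(1 + 0.2379) = 0.8078
Jz-139: 80.8%, Jz-141: 19.2%.

80.8%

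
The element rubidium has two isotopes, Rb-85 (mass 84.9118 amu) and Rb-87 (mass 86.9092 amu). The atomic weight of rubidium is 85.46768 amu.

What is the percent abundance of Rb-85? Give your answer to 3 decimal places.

72.170%

With x = fraction of Rb-85 (so Rb-87 is 1 − x):
84.9118·x + 86.9092·(1 − x) = 85.46768
(84.9118 − 86.9092)·x = 85.46768 − 86.9092
x = -1.44152 / -1.9974 = 0.72170 → 72.170% Rb-85, 27.830% Rb-87.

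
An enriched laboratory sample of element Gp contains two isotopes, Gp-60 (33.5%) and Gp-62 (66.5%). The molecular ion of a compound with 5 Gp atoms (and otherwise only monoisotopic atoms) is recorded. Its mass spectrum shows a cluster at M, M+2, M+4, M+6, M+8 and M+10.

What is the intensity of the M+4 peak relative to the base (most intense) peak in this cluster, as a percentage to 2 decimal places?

50.38%

(0.335 + 0.665)^5 gives M 0.0042, M+2 0.0419, M+4 0.1663, M+6 0.3300, M+8 0.3276, M+10 0.1300; the largest is M+6.
P(M+6) = C(5,3) × 0.335^2 × 0.665^3 = 10 × 0.112225 × 0.29407963 = 0.330031 (base)
P(M+4) = C(5,2) × 0.335^3 × 0.665^2 = 10 × 0.03759538 × 0.442225 = 0.166256
Relative intensity = 0.166256 / 0.330031 × 100 = 50.38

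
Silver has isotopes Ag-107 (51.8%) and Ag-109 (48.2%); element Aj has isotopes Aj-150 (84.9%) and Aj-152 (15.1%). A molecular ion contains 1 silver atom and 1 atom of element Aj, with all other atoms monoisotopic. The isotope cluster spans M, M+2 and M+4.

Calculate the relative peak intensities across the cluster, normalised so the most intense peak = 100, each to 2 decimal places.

Silver pattern (n=1): 0.5180 : 0.4820
Element Aj pattern (n=1): 0.8490 : 0.1510
Convolve the two distributions (both contribute in 2-u steps):
  M: 0.5180×0.8490 = 0.439782
  M+2: 0.5180×0.1510 + 0.4820×0.8490 = 0.487436
  M+4: 0.4820×0.1510 = 0.072782
Scale to base peak (0.487436) = 100: 90.22 : 100.00 : 14.93

90.22 : 100.00 : 14.93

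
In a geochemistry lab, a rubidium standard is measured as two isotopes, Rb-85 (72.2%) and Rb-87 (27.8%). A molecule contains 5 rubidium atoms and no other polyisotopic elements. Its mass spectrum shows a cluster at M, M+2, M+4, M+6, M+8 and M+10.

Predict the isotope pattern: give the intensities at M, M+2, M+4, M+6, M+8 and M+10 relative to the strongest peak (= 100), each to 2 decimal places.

51.94 : 100.00 : 77.01 : 29.65 : 5.71 : 0.44

Expanding (0.722 + 0.278)^5:
P(M) = 0.722^5 = 0.196194
P(M+2) = 5 × 0.722^4 × 0.278^1 = 0.377714
P(M+4) = 10 × 0.722^3 × 0.278^2 = 0.290872
P(M+6) = 10 × 0.722^2 × 0.278^3 = 0.111998
P(M+8) = 5 × 0.722^1 × 0.278^4 = 0.021562
P(M+10) = 0.278^5 = 0.001660
The M+2 peak is largest (0.377714); scaling to 100 gives 51.94 : 100.00 : 77.01 : 29.65 : 5.71 : 0.44.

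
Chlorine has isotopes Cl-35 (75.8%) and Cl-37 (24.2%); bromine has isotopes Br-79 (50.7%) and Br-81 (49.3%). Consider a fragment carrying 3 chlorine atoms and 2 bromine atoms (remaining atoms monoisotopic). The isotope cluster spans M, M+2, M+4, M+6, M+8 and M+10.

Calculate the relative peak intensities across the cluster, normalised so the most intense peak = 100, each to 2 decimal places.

Chlorine pattern (n=3): 0.43551951 : 0.41713346 : 0.13317454 : 0.01417249
Bromine pattern (n=2): 0.257049 : 0.499902 : 0.243049
Convolve the two distributions (both contribute in 2-u steps):
  M: 0.43551951×0.257049 = 0.111950
  M+2: 0.43551951×0.499902 + 0.41713346×0.257049 = 0.324941
  M+4: 0.43551951×0.243049 + 0.41713346×0.499902 + 0.13317454×0.257049 = 0.348611
  M+6: 0.41713346×0.243049 + 0.13317454×0.499902 + 0.01417249×0.257049 = 0.171601
  M+8: 0.13317454×0.243049 + 0.01417249×0.499902 = 0.039453
  M+10: 0.01417249×0.243049 = 0.003445
Scale to base peak (0.348611) = 100: 32.11 : 93.21 : 100.00 : 49.22 : 11.32 : 0.99

32.11 : 93.21 : 100.00 : 49.22 : 11.32 : 0.99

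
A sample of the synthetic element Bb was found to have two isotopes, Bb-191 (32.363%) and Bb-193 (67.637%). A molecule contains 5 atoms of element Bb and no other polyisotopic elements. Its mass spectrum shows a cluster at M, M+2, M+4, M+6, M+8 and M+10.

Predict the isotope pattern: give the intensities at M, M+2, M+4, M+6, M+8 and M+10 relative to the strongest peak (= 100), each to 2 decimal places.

1.05 : 10.95 : 45.79 : 95.70 : 100.00 : 41.80

Each Bb atom is independently Bb-191 (p = 0.32363) or Bb-193 (q = 0.67637); the cluster is the binomial expansion (p + q)^5.
P(M) = 0.32363^5 = 0.003550
P(M+2) = 5 × 0.32363^4 × 0.67637^1 = 0.037098
P(M+4) = 10 × 0.32363^3 × 0.67637^2 = 0.155065
P(M+6) = 10 × 0.32363^2 × 0.67637^3 = 0.324079
P(M+8) = 5 × 0.32363^1 × 0.67637^4 = 0.338654
P(M+10) = 0.67637^5 = 0.141554
The M+8 peak is largest (0.338654); scaling to 100 gives 1.05 : 10.95 : 45.79 : 95.70 : 100.00 : 41.80.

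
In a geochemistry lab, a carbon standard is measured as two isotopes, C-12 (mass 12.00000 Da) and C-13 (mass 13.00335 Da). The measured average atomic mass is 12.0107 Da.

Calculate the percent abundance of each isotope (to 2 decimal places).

Let x be the fractional abundance of C-12; then C-13 has abundance 1 − x.
12.00000·x + 13.00335·(1 − x) = 12.0107
(12.00000 − 13.00335)·x = 12.0107 − 13.00335
x = -0.99265 / -1.00335 = 0.98934 → 98.93% C-12, 1.07% C-13.

C-12: 98.93%, C-13: 1.07%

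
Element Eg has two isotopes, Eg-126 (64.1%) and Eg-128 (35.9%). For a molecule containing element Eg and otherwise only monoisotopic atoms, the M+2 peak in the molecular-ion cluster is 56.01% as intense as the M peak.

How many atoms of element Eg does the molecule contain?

1

For n independent Eg atoms, I(M+2)/I(M) = n · (abundance Eg-128) / (abundance Eg-126) = n · 0.359/0.641.
n = 0.5601 × 0.641/0.359 = 1.00 ≈ 1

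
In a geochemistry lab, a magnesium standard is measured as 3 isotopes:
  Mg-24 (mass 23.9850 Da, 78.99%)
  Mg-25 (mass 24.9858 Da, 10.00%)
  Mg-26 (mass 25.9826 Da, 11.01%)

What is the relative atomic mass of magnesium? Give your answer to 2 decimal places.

Weight each isotope mass by its fractional abundance: 0.7899 × 23.9850 + 0.1000 × 24.9858 + 0.1101 × 25.9826
= 18.94575 + 2.49858 + 2.86068 = 24.30501 Da

24.31 Da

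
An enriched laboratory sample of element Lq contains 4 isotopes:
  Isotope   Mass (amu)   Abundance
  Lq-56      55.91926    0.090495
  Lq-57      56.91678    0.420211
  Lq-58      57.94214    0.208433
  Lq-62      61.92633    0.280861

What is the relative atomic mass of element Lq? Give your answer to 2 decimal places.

Average mass = Σ (abundance × isotope mass) = 0.090495 × 55.91926 + 0.420211 × 56.91678 + 0.208433 × 57.94214 + 0.280861 × 61.92633
= 5.060413 + 23.917057 + 12.077054 + 17.392691 = 58.447215 amu

58.45 amu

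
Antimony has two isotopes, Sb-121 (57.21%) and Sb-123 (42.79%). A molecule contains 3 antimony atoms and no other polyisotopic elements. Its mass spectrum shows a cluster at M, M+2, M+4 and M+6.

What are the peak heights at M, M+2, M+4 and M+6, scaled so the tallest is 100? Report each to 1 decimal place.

Each Sb atom is independently Sb-121 (p = 0.5721) or Sb-123 (q = 0.4279); the cluster is the binomial expansion (p + q)^3.
P(M) = 0.5721^3 = 0.187247
P(M+2) = 3 × 0.5721^2 × 0.4279^1 = 0.420153
P(M+4) = 3 × 0.5721^1 × 0.4279^2 = 0.314252
P(M+6) = 0.4279^3 = 0.078348
The M+2 peak is largest (0.420153); scaling to 100 gives 44.6 : 100.0 : 74.8 : 18.6.

44.6 : 100.0 : 74.8 : 18.6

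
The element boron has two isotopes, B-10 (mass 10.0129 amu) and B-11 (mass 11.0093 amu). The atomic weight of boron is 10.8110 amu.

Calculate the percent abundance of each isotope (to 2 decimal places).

B-10: 19.90%, B-11: 80.10%

With x = fraction of B-10 (so B-11 is 1 − x):
10.0129·x + 11.0093·(1 − x) = 10.8110
(10.0129 − 11.0093)·x = 10.8110 − 11.0093
x = -0.1983 / -0.9964 = 0.19902 → 19.90% B-10, 80.10% B-11.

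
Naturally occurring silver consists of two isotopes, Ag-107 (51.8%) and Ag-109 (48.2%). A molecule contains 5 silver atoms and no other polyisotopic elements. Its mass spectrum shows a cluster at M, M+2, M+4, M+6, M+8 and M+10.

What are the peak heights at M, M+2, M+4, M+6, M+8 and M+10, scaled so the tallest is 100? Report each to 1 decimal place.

11.5 : 53.7 : 100.0 : 93.1 : 43.3 : 8.1

Each Ag atom is independently Ag-107 (p = 0.518) or Ag-109 (q = 0.482); the cluster is the binomial expansion (p + q)^5.
P(M) = 0.518^5 = 0.037295
P(M+2) = 5 × 0.518^4 × 0.482^1 = 0.173515
P(M+4) = 10 × 0.518^3 × 0.482^2 = 0.322911
P(M+6) = 10 × 0.518^2 × 0.482^3 = 0.300470
P(M+8) = 5 × 0.518^1 × 0.482^4 = 0.139794
P(M+10) = 0.482^5 = 0.026016
The M+4 peak is largest (0.322911); scaling to 100 gives 11.5 : 53.7 : 100.0 : 93.1 : 43.3 : 8.1.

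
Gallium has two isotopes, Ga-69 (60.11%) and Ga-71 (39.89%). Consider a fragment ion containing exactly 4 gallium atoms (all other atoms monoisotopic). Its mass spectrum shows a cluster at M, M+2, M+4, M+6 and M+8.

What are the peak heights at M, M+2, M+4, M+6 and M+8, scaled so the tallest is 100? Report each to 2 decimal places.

37.67 : 100.00 : 99.54 : 44.04 : 7.31

Each Ga atom is independently Ga-69 (p = 0.6011) or Ga-71 (q = 0.3989); the cluster is the binomial expansion (p + q)^4.
P(M) = 0.6011^4 = 0.130553
P(M+2) = 4 × 0.6011^3 × 0.3989^1 = 0.346549
P(M+4) = 6 × 0.6011^2 × 0.3989^2 = 0.344963
P(M+6) = 4 × 0.6011^1 × 0.3989^3 = 0.152616
P(M+8) = 0.3989^4 = 0.025320
The M+2 peak is largest (0.346549); scaling to 100 gives 37.67 : 100.00 : 99.54 : 44.04 : 7.31.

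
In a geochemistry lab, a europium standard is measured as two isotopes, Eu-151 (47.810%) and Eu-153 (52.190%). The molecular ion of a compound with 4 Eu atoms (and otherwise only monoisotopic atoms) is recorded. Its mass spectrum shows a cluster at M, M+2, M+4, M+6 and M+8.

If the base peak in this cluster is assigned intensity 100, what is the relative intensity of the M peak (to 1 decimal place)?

14.0

Term probabilities: M 0.0522, M+2 0.2281, M+4 0.3736, M+6 0.2719, M+8 0.0742. Base peak = M+4.
P(M+4) = C(4,2) × 0.47810^2 × 0.52190^2 = 6 × 0.22857961 × 0.27237961 = 0.373563 (base)
P(M) = C(4,0) × 0.47810^4 × 0.52190^0 = 1 × 0.05224864 × 1.0000 = 0.052249
Relative intensity = 0.052249 / 0.373563 × 100 = 14.0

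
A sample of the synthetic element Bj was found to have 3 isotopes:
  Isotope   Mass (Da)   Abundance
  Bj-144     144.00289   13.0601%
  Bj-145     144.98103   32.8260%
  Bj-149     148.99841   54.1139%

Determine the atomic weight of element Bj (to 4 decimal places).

The abundance-weighted mean is 0.130601 × 144.00289 + 0.328260 × 144.98103 + 0.541139 × 148.99841
= 18.806921 + 47.591473 + 80.628851 = 147.027245 Da

147.0272 Da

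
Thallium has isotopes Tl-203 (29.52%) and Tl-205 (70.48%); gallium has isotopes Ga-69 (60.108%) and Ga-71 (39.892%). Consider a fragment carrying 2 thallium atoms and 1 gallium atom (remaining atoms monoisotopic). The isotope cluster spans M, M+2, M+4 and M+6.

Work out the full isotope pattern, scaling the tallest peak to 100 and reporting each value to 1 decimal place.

Thallium pattern (n=2): 0.08714304 : 0.41611392 : 0.49674304
Gallium pattern (n=1): 0.60108 : 0.39892
Convolve the two distributions (both contribute in 2-u steps):
  M: 0.08714304×0.60108 = 0.052380
  M+2: 0.08714304×0.39892 + 0.41611392×0.60108 = 0.284881
  M+4: 0.41611392×0.39892 + 0.49674304×0.60108 = 0.464578
  M+6: 0.49674304×0.39892 = 0.198161
Scale to base peak (0.464578) = 100: 11.3 : 61.3 : 100.0 : 42.7

11.3 : 61.3 : 100.0 : 42.7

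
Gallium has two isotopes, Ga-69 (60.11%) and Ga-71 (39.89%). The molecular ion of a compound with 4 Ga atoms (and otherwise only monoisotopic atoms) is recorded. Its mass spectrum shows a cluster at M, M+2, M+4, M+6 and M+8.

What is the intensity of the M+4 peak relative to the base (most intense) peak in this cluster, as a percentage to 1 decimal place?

99.5%

Term probabilities: M 0.1306, M+2 0.3465, M+4 0.3450, M+6 0.1526, M+8 0.0253. Base peak = M+2.
P(M+2) = C(4,1) × 0.6011^3 × 0.3989^1 = 4 × 0.21719018 × 0.3989 = 0.346549 (base)
P(M+4) = C(4,2) × 0.6011^2 × 0.3989^2 = 6 × 0.36132121 × 0.15912121 = 0.344963
Relative intensity = 0.344963 / 0.346549 × 100 = 99.5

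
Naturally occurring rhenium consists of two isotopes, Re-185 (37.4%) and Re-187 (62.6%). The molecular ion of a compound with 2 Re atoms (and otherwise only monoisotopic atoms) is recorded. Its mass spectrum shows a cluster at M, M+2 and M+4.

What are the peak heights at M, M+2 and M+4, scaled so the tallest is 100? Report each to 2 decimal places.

29.87 : 100.00 : 83.69

The 2 Re atoms are independent, so intensities follow the terms of (0.374 + 0.626)^2.
P(M) = 0.374^2 = 0.139876
P(M+2) = 2 × 0.374^1 × 0.626^1 = 0.468248
P(M+4) = 0.626^2 = 0.391876
The M+2 peak is largest (0.468248); scaling to 100 gives 29.87 : 100.00 : 83.69.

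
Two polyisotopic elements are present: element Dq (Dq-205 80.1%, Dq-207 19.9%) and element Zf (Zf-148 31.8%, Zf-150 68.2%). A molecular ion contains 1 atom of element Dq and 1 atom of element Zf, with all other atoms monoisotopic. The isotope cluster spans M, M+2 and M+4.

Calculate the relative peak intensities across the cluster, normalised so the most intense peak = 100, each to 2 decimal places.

Element Dq pattern (n=1): 0.8010 : 0.1990
Element Zf pattern (n=1): 0.3180 : 0.6820
Convolve the two distributions (both contribute in 2-u steps):
  M: 0.8010×0.3180 = 0.254718
  M+2: 0.8010×0.6820 + 0.1990×0.3180 = 0.609564
  M+4: 0.1990×0.6820 = 0.135718
Scale to base peak (0.609564) = 100: 41.79 : 100.00 : 22.26

41.79 : 100.00 : 22.26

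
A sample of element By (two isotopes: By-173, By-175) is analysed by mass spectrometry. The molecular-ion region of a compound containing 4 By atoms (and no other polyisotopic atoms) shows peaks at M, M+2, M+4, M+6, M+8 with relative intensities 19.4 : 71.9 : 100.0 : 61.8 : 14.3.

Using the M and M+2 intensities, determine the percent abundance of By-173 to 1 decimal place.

51.9%

If p is the fraction of By that is By-173, then I(M+2)/I(M) = [C(4,1)·p^3·(1−p)] / p^4 = 4·(1−p)/p = 71.9/19.4 = 3.7062
(1−p)/p = 3.7062/4 = 0.9265  ⇒  p = 1/(1 + 0.9265) = 0.5191
By-173: 51.9%, By-175: 48.1%.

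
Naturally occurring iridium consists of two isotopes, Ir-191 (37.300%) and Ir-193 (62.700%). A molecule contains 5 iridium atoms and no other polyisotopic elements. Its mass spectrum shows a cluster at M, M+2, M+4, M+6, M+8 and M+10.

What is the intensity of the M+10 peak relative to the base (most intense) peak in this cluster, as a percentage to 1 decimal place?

(0.37300 + 0.62700)^5 gives M 0.0072, M+2 0.0607, M+4 0.2040, M+6 0.3429, M+8 0.2882, M+10 0.0969; the largest is M+6.
P(M+6) = C(5,3) × 0.37300^2 × 0.62700^3 = 10 × 0.139129 × 0.24649188 = 0.342942 (base)
P(M+10) = C(5,5) × 0.37300^0 × 0.62700^5 = 1 × 1.0000 × 0.09690311 = 0.096903
Relative intensity = 0.096903 / 0.342942 × 100 = 28.3

28.3%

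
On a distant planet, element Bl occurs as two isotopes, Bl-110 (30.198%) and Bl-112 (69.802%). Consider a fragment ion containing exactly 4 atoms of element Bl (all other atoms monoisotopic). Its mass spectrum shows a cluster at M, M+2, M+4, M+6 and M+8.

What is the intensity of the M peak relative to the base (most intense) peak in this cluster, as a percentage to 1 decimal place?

2.0%

(0.30198 + 0.69802)^4 gives M 0.0083, M+2 0.0769, M+4 0.2666, M+6 0.4108, M+8 0.2374; the largest is M+6.
P(M+6) = C(4,3) × 0.30198^1 × 0.69802^3 = 4 × 0.30198 × 0.34009763 = 0.410811 (base)
P(M) = C(4,0) × 0.30198^4 × 0.69802^0 = 1 × 0.00831597 × 1.0000 = 0.008316
Relative intensity = 0.008316 / 0.410811 × 100 = 2.0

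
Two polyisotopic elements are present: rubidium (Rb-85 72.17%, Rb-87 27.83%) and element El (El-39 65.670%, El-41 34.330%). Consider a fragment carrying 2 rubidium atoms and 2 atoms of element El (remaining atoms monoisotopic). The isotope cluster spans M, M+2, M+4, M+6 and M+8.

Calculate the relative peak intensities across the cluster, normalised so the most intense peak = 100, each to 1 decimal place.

55.0 : 100.0 : 67.6 : 20.2 : 2.2

Rubidium pattern (n=2): 0.52085089 : 0.40169822 : 0.07745089
Element El pattern (n=2): 0.43125489 : 0.45089022 : 0.11785489
Convolve the two distributions (both contribute in 2-u steps):
  M: 0.52085089×0.43125489 = 0.224619
  M+2: 0.52085089×0.45089022 + 0.40169822×0.43125489 = 0.408081
  M+4: 0.52085089×0.11785489 + 0.40169822×0.45089022 + 0.07745089×0.43125489 = 0.275908
  M+6: 0.40169822×0.11785489 + 0.07745089×0.45089022 = 0.082264
  M+8: 0.07745089×0.11785489 = 0.009128
Scale to base peak (0.408081) = 100: 55.0 : 100.0 : 67.6 : 20.2 : 2.2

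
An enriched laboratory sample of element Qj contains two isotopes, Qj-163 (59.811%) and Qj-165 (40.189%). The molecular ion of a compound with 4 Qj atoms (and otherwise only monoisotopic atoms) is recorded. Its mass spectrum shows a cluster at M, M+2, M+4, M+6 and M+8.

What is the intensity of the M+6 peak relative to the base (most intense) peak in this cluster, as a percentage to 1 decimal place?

Binomial terms of (0.59811 + 0.40189)^4: M 0.1280, M+2 0.3440, M+4 0.3467, M+6 0.1553, M+8 0.0261 → M+4 is the base peak.
P(M+4) = C(4,2) × 0.59811^2 × 0.40189^2 = 6 × 0.35773557 × 0.16151557 = 0.346679 (base)
P(M+6) = C(4,3) × 0.59811^1 × 0.40189^3 = 4 × 0.59811 × 0.06491149 = 0.155297
Relative intensity = 0.155297 / 0.346679 × 100 = 44.8

44.8%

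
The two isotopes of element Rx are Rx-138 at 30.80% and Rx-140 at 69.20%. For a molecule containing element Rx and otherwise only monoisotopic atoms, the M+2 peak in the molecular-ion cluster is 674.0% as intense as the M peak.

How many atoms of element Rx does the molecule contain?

3

The M+2/M ratio from n Rx atoms is n · q/p = n · 0.6920/0.3080.
n = 6.740 × 0.3080/0.6920 = 3.00 ≈ 3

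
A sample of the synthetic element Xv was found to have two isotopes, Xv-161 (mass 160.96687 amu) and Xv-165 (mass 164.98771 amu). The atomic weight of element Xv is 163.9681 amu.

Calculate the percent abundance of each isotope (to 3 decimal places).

Xv-161: 25.358%, Xv-165: 74.642%

Let x be the fractional abundance of Xv-161; then Xv-165 has abundance 1 − x.
160.96687·x + 164.98771·(1 − x) = 163.9681
(160.96687 − 164.98771)·x = 163.9681 − 164.98771
x = -1.01961 / -4.02084 = 0.25358 → 25.358% Xv-161, 74.642% Xv-165.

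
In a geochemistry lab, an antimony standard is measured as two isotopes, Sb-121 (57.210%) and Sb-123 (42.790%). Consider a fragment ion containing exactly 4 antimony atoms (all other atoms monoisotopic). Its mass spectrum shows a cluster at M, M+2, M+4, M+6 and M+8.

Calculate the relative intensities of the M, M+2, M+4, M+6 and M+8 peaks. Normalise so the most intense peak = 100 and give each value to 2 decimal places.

Expanding (0.57210 + 0.42790)^4:
P(M) = 0.57210^4 = 0.107124
P(M+2) = 4 × 0.57210^3 × 0.42790^1 = 0.320493
P(M+4) = 6 × 0.57210^2 × 0.42790^2 = 0.359567
P(M+6) = 4 × 0.57210^1 × 0.42790^3 = 0.179291
P(M+8) = 0.42790^4 = 0.033525
The M+4 peak is largest (0.359567); scaling to 100 gives 29.79 : 89.13 : 100.00 : 49.86 : 9.32.

29.79 : 89.13 : 100.00 : 49.86 : 9.32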